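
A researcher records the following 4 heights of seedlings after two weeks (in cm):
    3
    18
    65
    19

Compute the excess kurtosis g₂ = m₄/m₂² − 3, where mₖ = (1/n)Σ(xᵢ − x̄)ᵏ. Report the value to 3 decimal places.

-0.816

x̄ = 26.2500
Σ(xᵢ − x̄)² = 2162.7500 ⇒ m₂ = 540.68750
Σ(xᵢ − x̄)⁴ = 2554293.0781 ⇒ m₄ = 638573.26953
m₂² = 292342.97266
g₂ = m₄/m₂² − 3 = 2.18433 − 3 ≈ -0.816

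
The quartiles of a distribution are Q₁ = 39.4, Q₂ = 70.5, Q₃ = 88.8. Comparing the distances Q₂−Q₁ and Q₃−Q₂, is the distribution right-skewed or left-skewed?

Q₂ − Q₁ = 31.1;  Q₃ − Q₂ = 18.3
Q₂ − Q₁ > Q₃ − Q₂ ⇒ the lower half is more spread out ⇒ left-skewed.

left-skewed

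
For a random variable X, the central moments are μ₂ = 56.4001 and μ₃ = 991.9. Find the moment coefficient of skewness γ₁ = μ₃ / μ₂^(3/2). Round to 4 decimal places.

σ = √μ₂ = √56.4001 = 7.51000
σ³ = μ₂^(3/2) = 423.56475
γ₁ = μ₃/σ³ = 991.9 / 423.56475 ≈ 2.3418

2.3418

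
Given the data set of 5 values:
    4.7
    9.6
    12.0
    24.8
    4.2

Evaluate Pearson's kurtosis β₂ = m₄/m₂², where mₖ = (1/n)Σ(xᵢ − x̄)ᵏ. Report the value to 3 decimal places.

2.531

x̄ = 11.0600
Σ(xᵢ − x̄)² = 279.3120 ⇒ m₂ = 55.86240
Σ(xᵢ − x̄)⁴ = 39496.8585 ⇒ m₄ = 7899.37169
m₂² = 3120.60773
β₂ = m₄/m₂² = 7899.37169 / 3120.60773 ≈ 2.531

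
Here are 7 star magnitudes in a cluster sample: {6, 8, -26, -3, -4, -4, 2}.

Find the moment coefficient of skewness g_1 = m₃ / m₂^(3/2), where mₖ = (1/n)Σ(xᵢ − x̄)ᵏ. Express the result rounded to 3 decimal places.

-1.266

x̄ = (6 + 8 - 26 - 3 - 4 - 4 + 2) / 7 = -3.0000
deviations (xᵢ − x̄): 9.0000, 11.0000, -23.0000, 0.0000, -1.0000, -1.0000, 5.0000
Σ(xᵢ − x̄)² = 758.0000 ⇒ m₂ = 758.0000/7 = 108.28571
Σ(xᵢ − x̄)³ = -9984.0000 ⇒ m₃ = -9984.0000/7 = -1426.28571
m₂^(3/2) = 108.28571^(1.5) = 1126.82571
g_1 = m₃ / m₂^(3/2) = -1426.28571 / 1126.82571 ≈ -1.266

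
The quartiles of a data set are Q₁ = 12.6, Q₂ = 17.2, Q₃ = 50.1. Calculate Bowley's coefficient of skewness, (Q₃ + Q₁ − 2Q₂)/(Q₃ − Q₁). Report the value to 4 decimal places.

0.7547

numerator: Q₃ + Q₁ − 2Q₂ = 50.1 + 12.6 − 2×17.2 = 28.3000
denominator: Q₃ − Q₁ = 50.1 − 12.6 = 37.5000
Bowley skewness = 28.3000 / 37.5000 ≈ 0.7547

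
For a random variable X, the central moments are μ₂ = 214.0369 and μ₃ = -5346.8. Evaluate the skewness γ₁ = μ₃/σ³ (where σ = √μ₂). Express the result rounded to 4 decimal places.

σ = √μ₂ = √214.0369 = 14.63000
σ³ = μ₂^(3/2) = 3131.35985
γ₁ = μ₃/σ³ = -5346.8 / 3131.35985 ≈ -1.7075

-1.7075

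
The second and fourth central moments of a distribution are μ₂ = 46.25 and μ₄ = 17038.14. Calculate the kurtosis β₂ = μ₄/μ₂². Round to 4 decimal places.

7.9652

μ₂² = 46.25² = 2139.06250
μ₄/μ₂² = 17038.14 / 2139.06250 = 7.96524
β₂ ≈ 7.9652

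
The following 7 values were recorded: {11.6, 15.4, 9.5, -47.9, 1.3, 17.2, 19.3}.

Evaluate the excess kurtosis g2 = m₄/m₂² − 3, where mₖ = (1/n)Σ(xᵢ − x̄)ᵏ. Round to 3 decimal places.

1.581

x̄ = 3.7714
Σ(xᵢ − x̄)² = 3326.8343 ⇒ m₂ = 475.26204
Σ(xᵢ − x̄)⁴ = 7242381.2741 ⇒ m₄ = 1034625.89630
m₂² = 225874.00744
g2 = m₄/m₂² − 3 = 4.58054 − 3 ≈ 1.581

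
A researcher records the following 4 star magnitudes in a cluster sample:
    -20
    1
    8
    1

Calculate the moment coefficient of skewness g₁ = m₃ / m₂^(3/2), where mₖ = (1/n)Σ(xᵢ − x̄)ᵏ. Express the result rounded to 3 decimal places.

-0.889

x̄ = (-20 + 1 + 8 + 1) / 4 = -2.5000
deviations (xᵢ − x̄): -17.5000, 3.5000, 10.5000, 3.5000
Σ(xᵢ − x̄)² = 441.0000 ⇒ m₂ = 441.0000/4 = 110.25000
Σ(xᵢ − x̄)³ = -4116.0000 ⇒ m₃ = -4116.0000/4 = -1029.00000
m₂^(3/2) = 110.25000^(1.5) = 1157.62500
g₁ = m₃ / m₂^(3/2) = -1029.00000 / 1157.62500 ≈ -0.889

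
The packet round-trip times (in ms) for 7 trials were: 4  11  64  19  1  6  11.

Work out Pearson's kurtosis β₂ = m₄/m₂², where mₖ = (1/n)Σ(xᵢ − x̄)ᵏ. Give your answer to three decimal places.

4.509

x̄ = 16.5714
Σ(xᵢ − x̄)² = 2829.7143 ⇒ m₂ = 404.24490
Σ(xᵢ − x̄)⁴ = 5158331.8834 ⇒ m₄ = 736904.55477
m₂² = 163413.93753
β₂ = m₄/m₂² = 736904.55477 / 163413.93753 ≈ 4.509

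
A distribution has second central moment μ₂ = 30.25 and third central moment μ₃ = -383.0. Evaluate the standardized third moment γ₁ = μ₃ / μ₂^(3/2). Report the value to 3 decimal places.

-2.302

σ = √μ₂ = √30.25 = 5.50000
σ³ = μ₂^(3/2) = 166.37500
γ₁ = μ₃/σ³ = -383.0 / 166.37500 ≈ -2.302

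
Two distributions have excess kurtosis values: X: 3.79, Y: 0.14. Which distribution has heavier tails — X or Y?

X

Higher excess kurtosis ⇒ heavier tails relative to the normal distribution.
3.79 vs 0.14: the larger is 3.79, so X has heavier tails.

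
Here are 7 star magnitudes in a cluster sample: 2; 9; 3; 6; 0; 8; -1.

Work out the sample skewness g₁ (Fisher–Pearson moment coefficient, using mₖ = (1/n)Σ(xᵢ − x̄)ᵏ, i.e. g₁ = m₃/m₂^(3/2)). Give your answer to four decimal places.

0.1160

x̄ = (2 + 9 + 3 + 6 + 0 + 8 - 1) / 7 = 3.8571
deviations (xᵢ − x̄): -1.8571, 5.1429, -0.8571, 2.1429, -3.8571, 4.1429, -4.8571
Σ(xᵢ − x̄)² = 90.8571 ⇒ m₂ = 90.8571/7 = 12.97959
Σ(xᵢ − x̄)³ = 37.9592 ⇒ m₃ = 37.9592/7 = 5.42274
m₂^(3/2) = 12.97959^(1.5) = 46.76184
g₁ = m₃ / m₂^(3/2) = 5.42274 / 46.76184 ≈ 0.1160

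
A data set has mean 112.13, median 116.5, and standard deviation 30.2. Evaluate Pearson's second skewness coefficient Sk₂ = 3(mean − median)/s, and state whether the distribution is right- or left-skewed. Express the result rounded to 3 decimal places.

-0.434, left-skewed

Sk₂ = 3(112.13 − 116.5) / 30.2 = 3 × -4.3700 / 30.2
    = -13.1100 / 30.2 ≈ -0.434
Sk₂ < 0 ⇒ mean < median ⇒ left-skewed (negative skew).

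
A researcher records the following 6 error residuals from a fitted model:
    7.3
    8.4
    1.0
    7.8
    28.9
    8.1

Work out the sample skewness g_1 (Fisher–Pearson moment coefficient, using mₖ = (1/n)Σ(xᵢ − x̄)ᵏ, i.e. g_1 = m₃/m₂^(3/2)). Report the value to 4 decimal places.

x̄ = (7.3 + 8.4 + 1.0 + 7.8 + 28.9 + 8.1) / 6 = 10.2500
deviations (xᵢ − x̄): -2.9500, -1.8500, -9.2500, -2.4500, 18.6500, -2.1500
Σ(xᵢ − x̄)² = 456.1350 ⇒ m₂ = 456.1350/6 = 76.02250
Σ(xᵢ − x̄)³ = 5638.7880 ⇒ m₃ = 5638.7880/6 = 939.79800
m₂^(3/2) = 76.02250^(1.5) = 662.84689
g_1 = m₃ / m₂^(3/2) = 939.79800 / 662.84689 ≈ 1.4178

1.4178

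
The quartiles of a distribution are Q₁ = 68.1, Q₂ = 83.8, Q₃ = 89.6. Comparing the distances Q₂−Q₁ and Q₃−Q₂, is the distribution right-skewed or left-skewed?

Q₂ − Q₁ = 15.7;  Q₃ − Q₂ = 5.8
Q₂ − Q₁ > Q₃ − Q₂ ⇒ the lower half is more spread out ⇒ left-skewed.

left-skewed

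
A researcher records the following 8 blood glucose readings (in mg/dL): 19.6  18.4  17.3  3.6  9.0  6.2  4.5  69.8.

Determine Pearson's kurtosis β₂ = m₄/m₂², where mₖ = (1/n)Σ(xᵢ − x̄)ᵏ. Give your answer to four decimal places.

5.1757

x̄ = 18.5500
Σ(xᵢ − x̄)² = 3293.8800 ⇒ m₂ = 411.73500
Σ(xᵢ − x̄)⁴ = 7019336.3474 ⇒ m₄ = 877417.04342
m₂² = 169525.71023
β₂ = m₄/m₂² = 877417.04342 / 169525.71023 ≈ 5.1757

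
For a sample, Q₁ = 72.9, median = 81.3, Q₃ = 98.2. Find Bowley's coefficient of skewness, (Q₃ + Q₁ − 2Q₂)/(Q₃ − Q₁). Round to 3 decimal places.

0.336

numerator: Q₃ + Q₁ − 2Q₂ = 98.2 + 72.9 − 2×81.3 = 8.5000
denominator: Q₃ − Q₁ = 98.2 − 72.9 = 25.3000
Bowley skewness = 8.5000 / 25.3000 ≈ 0.336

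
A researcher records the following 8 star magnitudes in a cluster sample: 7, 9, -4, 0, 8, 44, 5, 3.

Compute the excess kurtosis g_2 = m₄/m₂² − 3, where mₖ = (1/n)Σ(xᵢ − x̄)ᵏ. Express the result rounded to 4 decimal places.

2.2401

x̄ = 9.0000
Σ(xᵢ − x̄)² = 1532.0000 ⇒ m₂ = 191.50000
Σ(xᵢ − x̄)⁴ = 1537316.0000 ⇒ m₄ = 192164.50000
m₂² = 36672.25000
g_2 = m₄/m₂² − 3 = 5.24005 − 3 ≈ 2.2401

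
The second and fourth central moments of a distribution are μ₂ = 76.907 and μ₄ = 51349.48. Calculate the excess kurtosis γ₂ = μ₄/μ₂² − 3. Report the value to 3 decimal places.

μ₂² = 76.907² = 5914.68665
μ₄/μ₂² = 51349.48 / 5914.68665 = 8.68169
γ₂ = 8.68169 − 3 ≈ 5.682

5.682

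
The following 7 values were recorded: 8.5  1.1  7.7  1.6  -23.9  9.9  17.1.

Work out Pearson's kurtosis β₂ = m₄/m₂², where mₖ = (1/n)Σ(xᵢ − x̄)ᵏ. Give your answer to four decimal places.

x̄ = 3.1429
Σ(xᵢ − x̄)² = 1027.7971 ⇒ m₂ = 146.82816
Σ(xᵢ − x̄)⁴ = 576133.7741 ⇒ m₄ = 82304.82487
m₂² = 21558.50953
β₂ = m₄/m₂² = 82304.82487 / 21558.50953 ≈ 3.8177

3.8177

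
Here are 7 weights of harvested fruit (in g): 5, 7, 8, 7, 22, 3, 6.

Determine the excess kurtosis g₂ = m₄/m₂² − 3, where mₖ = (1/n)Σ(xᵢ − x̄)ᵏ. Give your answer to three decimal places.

x̄ = 8.2857
Σ(xᵢ − x̄)² = 235.4286 ⇒ m₂ = 33.63265
Σ(xᵢ − x̄)⁴ = 36304.5948 ⇒ m₄ = 5186.37068
m₂² = 1131.15535
g₂ = m₄/m₂² − 3 = 4.58502 − 3 ≈ 1.585

1.585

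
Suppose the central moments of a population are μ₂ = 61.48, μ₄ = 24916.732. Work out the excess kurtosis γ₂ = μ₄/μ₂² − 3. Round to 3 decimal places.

μ₂² = 61.48² = 3779.79040
μ₄/μ₂² = 24916.732 / 3779.79040 = 6.59209
γ₂ = 6.59209 − 3 ≈ 3.592

3.592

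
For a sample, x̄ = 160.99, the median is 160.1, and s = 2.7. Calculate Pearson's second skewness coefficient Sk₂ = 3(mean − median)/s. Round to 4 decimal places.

0.9889

Sk₂ = 3(160.99 − 160.1) / 2.7 = 3 × 0.8900 / 2.7
    = 2.6700 / 2.7 ≈ 0.9889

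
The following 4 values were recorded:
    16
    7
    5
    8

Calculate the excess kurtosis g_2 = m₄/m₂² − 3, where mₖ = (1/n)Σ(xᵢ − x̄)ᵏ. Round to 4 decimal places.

x̄ = 9.0000
Σ(xᵢ − x̄)² = 70.0000 ⇒ m₂ = 17.50000
Σ(xᵢ − x̄)⁴ = 2674.0000 ⇒ m₄ = 668.50000
m₂² = 306.25000
g_2 = m₄/m₂² − 3 = 2.18286 − 3 ≈ -0.8171

-0.8171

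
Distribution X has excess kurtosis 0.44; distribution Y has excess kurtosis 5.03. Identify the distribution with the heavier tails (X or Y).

Higher excess kurtosis ⇒ heavier tails relative to the normal distribution.
0.44 vs 5.03: the larger is 5.03, so Y has heavier tails.

Y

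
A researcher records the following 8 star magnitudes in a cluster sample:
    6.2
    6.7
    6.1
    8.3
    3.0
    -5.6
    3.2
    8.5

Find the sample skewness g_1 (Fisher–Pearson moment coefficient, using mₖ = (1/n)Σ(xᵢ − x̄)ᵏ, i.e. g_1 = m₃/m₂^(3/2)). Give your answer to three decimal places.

-1.464

x̄ = (6.2 + 6.7 + 6.1 + 8.3 + 3.0 - 5.6 + 3.2 + 8.5) / 8 = 4.5500
deviations (xᵢ − x̄): 1.6500, 2.1500, 1.5500, 3.7500, -1.5500, -10.1500, -1.3500, 3.9500
Σ(xᵢ − x̄)² = 146.6600 ⇒ m₂ = 146.6600/8 = 18.33250
Σ(xᵢ − x̄)³ = -919.3440 ⇒ m₃ = -919.3440/8 = -114.91800
m₂^(3/2) = 18.33250^(1.5) = 78.49329
g_1 = m₃ / m₂^(3/2) = -114.91800 / 78.49329 ≈ -1.464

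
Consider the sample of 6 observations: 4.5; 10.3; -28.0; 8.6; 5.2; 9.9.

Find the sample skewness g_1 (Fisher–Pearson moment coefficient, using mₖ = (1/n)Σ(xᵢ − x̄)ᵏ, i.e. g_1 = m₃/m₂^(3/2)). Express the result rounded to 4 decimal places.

x̄ = (4.5 + 10.3 - 28.0 + 8.6 + 5.2 + 9.9) / 6 = 1.7500
deviations (xᵢ − x̄): 2.7500, 8.5500, -29.7500, 6.8500, 3.4500, 8.1500
Σ(xᵢ − x̄)² = 1090.9750 ⇒ m₂ = 1090.9750/6 = 181.82917
Σ(xᵢ − x̄)³ = -24780.9600 ⇒ m₃ = -24780.9600/6 = -4130.16000
m₂^(3/2) = 181.82917^(1.5) = 2451.85805
g_1 = m₃ / m₂^(3/2) = -4130.16000 / 2451.85805 ≈ -1.6845

-1.6845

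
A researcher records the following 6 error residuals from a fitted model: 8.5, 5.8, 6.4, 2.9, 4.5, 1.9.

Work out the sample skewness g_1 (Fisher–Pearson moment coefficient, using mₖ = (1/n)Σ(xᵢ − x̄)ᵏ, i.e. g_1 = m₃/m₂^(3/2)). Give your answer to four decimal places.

0.1084

x̄ = (8.5 + 5.8 + 6.4 + 2.9 + 4.5 + 1.9) / 6 = 5.0000
deviations (xᵢ − x̄): 3.5000, 0.8000, 1.4000, -2.1000, -0.5000, -3.1000
Σ(xᵢ − x̄)² = 29.1200 ⇒ m₂ = 29.1200/6 = 4.85333
Σ(xᵢ − x̄)³ = 6.9540 ⇒ m₃ = 6.9540/6 = 1.15900
m₂^(3/2) = 4.85333^(1.5) = 10.69203
g_1 = m₃ / m₂^(3/2) = 1.15900 / 10.69203 ≈ 0.1084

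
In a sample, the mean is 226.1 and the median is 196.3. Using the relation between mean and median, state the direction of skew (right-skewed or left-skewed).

mean − median = 226.1 − 196.3 = 29.8
mean > median ⇒ the longer tail is on the right ⇒ right-skewed (positively skewed).

right-skewed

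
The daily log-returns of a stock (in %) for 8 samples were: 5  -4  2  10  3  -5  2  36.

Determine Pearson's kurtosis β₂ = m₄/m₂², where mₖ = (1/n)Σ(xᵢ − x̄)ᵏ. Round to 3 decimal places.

x̄ = 6.1250
Σ(xᵢ − x̄)² = 1178.8750 ⇒ m₂ = 147.35938
Σ(xᵢ − x̄)⁴ = 823313.0254 ⇒ m₄ = 102914.12817
m₂² = 21714.78540
β₂ = m₄/m₂² = 102914.12817 / 21714.78540 ≈ 4.739

4.739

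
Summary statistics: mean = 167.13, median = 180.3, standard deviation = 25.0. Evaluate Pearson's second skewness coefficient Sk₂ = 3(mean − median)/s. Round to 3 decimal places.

-1.580

Sk₂ = 3(167.13 − 180.3) / 25.0 = 3 × -13.1700 / 25.0
    = -39.5100 / 25.0 ≈ -1.580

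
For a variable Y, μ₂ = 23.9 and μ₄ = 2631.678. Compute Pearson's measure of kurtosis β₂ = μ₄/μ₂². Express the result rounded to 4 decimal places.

4.6072

μ₂² = 23.9² = 571.21000
μ₄/μ₂² = 2631.678 / 571.21000 = 4.60720
β₂ ≈ 4.6072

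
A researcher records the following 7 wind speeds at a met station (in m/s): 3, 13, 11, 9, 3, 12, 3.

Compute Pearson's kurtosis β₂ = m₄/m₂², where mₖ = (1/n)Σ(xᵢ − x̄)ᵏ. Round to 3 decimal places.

x̄ = 7.7143
Σ(xᵢ − x̄)² = 125.4286 ⇒ m₂ = 17.91837
Σ(xᵢ − x̄)⁴ = 2719.0029 ⇒ m₄ = 388.42899
m₂² = 321.06789
β₂ = m₄/m₂² = 388.42899 / 321.06789 ≈ 1.210

1.210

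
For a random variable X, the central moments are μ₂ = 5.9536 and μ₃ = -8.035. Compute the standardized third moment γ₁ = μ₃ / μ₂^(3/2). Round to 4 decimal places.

σ = √μ₂ = √5.9536 = 2.44000
σ³ = μ₂^(3/2) = 14.52678
γ₁ = μ₃/σ³ = -8.035 / 14.52678 ≈ -0.5531

-0.5531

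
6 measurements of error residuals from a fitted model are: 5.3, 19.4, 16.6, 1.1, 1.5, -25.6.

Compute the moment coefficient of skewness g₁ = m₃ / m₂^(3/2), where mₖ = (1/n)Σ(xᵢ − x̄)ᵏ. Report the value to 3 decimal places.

x̄ = (5.3 + 19.4 + 16.6 + 1.1 + 1.5 - 25.6) / 6 = 3.0500
deviations (xᵢ − x̄): 2.2500, 16.3500, 13.5500, -1.9500, -1.5500, -28.6500
Σ(xᵢ − x̄)² = 1283.0150 ⇒ m₂ = 1283.0150/6 = 213.83583
Σ(xᵢ − x̄)³ = -16657.7760 ⇒ m₃ = -16657.7760/6 = -2776.29600
m₂^(3/2) = 213.83583^(1.5) = 3126.94848
g₁ = m₃ / m₂^(3/2) = -2776.29600 / 3126.94848 ≈ -0.888

-0.888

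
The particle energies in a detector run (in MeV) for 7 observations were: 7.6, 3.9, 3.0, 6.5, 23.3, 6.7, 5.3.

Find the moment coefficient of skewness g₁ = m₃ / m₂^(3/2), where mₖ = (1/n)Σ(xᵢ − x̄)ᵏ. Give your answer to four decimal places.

x̄ = (7.6 + 3.9 + 3.0 + 6.5 + 23.3 + 6.7 + 5.3) / 7 = 8.0429
deviations (xᵢ − x̄): -0.4429, -4.1429, -5.0429, -1.5429, 15.2571, -1.3429, -2.7429
Σ(xᵢ − x̄)² = 287.2771 ⇒ m₂ = 287.2771/7 = 41.03959
Σ(xᵢ − x̄)³ = 3325.4008 ⇒ m₃ = 3325.4008/7 = 475.05726
m₂^(3/2) = 41.03959^(1.5) = 262.90845
g₁ = m₃ / m₂^(3/2) = 475.05726 / 262.90845 ≈ 1.8069

1.8069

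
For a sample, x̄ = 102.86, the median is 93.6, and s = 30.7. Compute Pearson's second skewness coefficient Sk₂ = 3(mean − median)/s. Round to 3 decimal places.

Sk₂ = 3(102.86 − 93.6) / 30.7 = 3 × 9.2600 / 30.7
    = 27.7800 / 30.7 ≈ 0.905

0.905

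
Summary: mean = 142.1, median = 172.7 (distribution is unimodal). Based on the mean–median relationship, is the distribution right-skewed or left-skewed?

mean − median = 142.1 − 172.7 = -30.6
mean < median ⇒ the longer tail is on the left ⇒ left-skewed (negatively skewed).

left-skewed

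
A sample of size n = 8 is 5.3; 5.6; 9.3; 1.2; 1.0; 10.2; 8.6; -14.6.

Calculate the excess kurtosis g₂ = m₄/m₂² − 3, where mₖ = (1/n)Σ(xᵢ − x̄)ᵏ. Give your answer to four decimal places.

x̄ = 3.3250
Σ(xᵢ − x̄)² = 451.0950 ⇒ m₂ = 56.38688
Σ(xᵢ − x̄)⁴ = 107611.7576 ⇒ m₄ = 13451.46970
m₂² = 3179.47967
g₂ = m₄/m₂² − 3 = 4.23071 − 3 ≈ 1.2307

1.2307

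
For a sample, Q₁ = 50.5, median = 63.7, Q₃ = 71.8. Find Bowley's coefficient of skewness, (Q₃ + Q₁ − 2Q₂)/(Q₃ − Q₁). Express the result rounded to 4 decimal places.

-0.2394

numerator: Q₃ + Q₁ − 2Q₂ = 71.8 + 50.5 − 2×63.7 = -5.1000
denominator: Q₃ − Q₁ = 71.8 − 50.5 = 21.3000
Bowley skewness = -5.1000 / 21.3000 ≈ -0.2394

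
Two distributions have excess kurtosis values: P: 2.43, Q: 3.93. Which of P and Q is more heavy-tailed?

Higher excess kurtosis ⇒ heavier tails relative to the normal distribution.
2.43 vs 3.93: the larger is 3.93, so Q has heavier tails.

Q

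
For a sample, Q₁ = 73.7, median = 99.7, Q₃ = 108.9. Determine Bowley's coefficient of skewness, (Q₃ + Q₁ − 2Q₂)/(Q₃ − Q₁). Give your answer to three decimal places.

numerator: Q₃ + Q₁ − 2Q₂ = 108.9 + 73.7 − 2×99.7 = -16.8000
denominator: Q₃ − Q₁ = 108.9 − 73.7 = 35.2000
Bowley skewness = -16.8000 / 35.2000 ≈ -0.477

-0.477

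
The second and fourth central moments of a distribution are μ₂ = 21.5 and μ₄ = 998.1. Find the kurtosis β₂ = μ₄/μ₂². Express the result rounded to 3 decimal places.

μ₂² = 21.5² = 462.25000
μ₄/μ₂² = 998.1 / 462.25000 = 2.15922
β₂ ≈ 2.159

2.159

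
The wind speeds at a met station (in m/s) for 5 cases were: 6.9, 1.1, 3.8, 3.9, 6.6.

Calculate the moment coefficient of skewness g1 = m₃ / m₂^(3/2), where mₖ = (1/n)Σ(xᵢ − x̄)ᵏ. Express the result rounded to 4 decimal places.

-0.2934

x̄ = (6.9 + 1.1 + 3.8 + 3.9 + 6.6) / 5 = 4.4600
deviations (xᵢ − x̄): 2.4400, -3.3600, -0.6600, -0.5600, 2.1400
Σ(xᵢ − x̄)² = 22.5720 ⇒ m₂ = 22.5720/5 = 4.51440
Σ(xᵢ − x̄)³ = -14.0690 ⇒ m₃ = -14.0690/5 = -2.81381
m₂^(3/2) = 4.51440^(1.5) = 9.59180
g1 = m₃ / m₂^(3/2) = -2.81381 / 9.59180 ≈ -0.2934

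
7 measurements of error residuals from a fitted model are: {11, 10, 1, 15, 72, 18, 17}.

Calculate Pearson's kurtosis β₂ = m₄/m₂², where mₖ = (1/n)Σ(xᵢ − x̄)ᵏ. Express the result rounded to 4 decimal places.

x̄ = 20.5714
Σ(xᵢ − x̄)² = 3281.7143 ⇒ m₂ = 468.81633
Σ(xᵢ − x̄)⁴ = 7164257.4344 ⇒ m₄ = 1023465.34777
m₂² = 219788.74802
β₂ = m₄/m₂² = 1023465.34777 / 219788.74802 ≈ 4.6566

4.6566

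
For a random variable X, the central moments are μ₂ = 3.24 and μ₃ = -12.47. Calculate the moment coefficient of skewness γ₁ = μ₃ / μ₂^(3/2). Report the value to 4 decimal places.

σ = √μ₂ = √3.24 = 1.80000
σ³ = μ₂^(3/2) = 5.83200
γ₁ = μ₃/σ³ = -12.47 / 5.83200 ≈ -2.1382

-2.1382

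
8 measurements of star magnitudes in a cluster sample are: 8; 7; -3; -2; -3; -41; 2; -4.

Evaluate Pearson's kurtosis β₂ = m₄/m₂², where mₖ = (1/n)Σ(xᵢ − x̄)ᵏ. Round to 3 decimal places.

5.192

x̄ = -4.5000
Σ(xᵢ − x̄)² = 1674.0000 ⇒ m₂ = 209.25000
Σ(xᵢ − x̄)⁴ = 1818628.5000 ⇒ m₄ = 227328.56250
m₂² = 43785.56250
β₂ = m₄/m₂² = 227328.56250 / 43785.56250 ≈ 5.192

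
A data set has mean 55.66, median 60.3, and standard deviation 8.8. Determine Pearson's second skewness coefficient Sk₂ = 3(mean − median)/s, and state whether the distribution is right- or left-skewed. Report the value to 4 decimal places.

Sk₂ = 3(55.66 − 60.3) / 8.8 = 3 × -4.6400 / 8.8
    = -13.9200 / 8.8 ≈ -1.5818
Sk₂ < 0 ⇒ mean < median ⇒ left-skewed (negative skew).

-1.5818, left-skewed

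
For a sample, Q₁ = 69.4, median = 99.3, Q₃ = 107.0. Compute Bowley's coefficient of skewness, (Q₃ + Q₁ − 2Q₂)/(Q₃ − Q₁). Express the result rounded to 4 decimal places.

numerator: Q₃ + Q₁ − 2Q₂ = 107.0 + 69.4 − 2×99.3 = -22.2000
denominator: Q₃ − Q₁ = 107.0 − 69.4 = 37.6000
Bowley skewness = -22.2000 / 37.6000 ≈ -0.5904

-0.5904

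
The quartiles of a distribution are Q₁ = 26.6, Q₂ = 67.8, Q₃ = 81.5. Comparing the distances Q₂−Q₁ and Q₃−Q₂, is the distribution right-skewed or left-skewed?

left-skewed

Q₂ − Q₁ = 41.2;  Q₃ − Q₂ = 13.7
Q₂ − Q₁ > Q₃ − Q₂ ⇒ the lower half is more spread out ⇒ left-skewed.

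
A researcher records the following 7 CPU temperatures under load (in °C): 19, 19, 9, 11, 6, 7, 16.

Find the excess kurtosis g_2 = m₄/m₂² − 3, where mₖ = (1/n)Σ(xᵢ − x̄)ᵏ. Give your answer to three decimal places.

x̄ = 12.4286
Σ(xᵢ − x̄)² = 183.7143 ⇒ m₂ = 26.24490
Σ(xᵢ − x̄)⁴ = 6611.0262 ⇒ m₄ = 944.43232
m₂² = 688.79467
g_2 = m₄/m₂² − 3 = 1.37114 − 3 ≈ -1.629

-1.629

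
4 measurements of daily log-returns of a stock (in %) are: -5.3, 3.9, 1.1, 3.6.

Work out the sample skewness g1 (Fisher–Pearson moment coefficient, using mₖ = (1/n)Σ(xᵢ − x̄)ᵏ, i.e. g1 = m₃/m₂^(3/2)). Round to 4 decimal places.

-0.8853

x̄ = (-5.3 + 3.9 + 1.1 + 3.6) / 4 = 0.8250
deviations (xᵢ − x̄): -6.1250, 3.0750, 0.2750, 2.7750
Σ(xᵢ − x̄)² = 54.7475 ⇒ m₂ = 54.7475/4 = 13.68687
Σ(xᵢ − x̄)³ = -179.3171 ⇒ m₃ = -179.3171/4 = -44.82928
m₂^(3/2) = 13.68687^(1.5) = 50.63566
g1 = m₃ / m₂^(3/2) = -44.82928 / 50.63566 ≈ -0.8853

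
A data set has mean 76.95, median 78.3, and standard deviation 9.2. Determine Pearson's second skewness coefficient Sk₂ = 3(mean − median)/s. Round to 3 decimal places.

-0.440

Sk₂ = 3(76.95 − 78.3) / 9.2 = 3 × -1.3500 / 9.2
    = -4.0500 / 9.2 ≈ -0.440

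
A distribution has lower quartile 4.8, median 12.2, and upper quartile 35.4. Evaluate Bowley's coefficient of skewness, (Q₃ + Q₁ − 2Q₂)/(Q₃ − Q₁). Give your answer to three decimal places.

0.516

numerator: Q₃ + Q₁ − 2Q₂ = 35.4 + 4.8 − 2×12.2 = 15.8000
denominator: Q₃ − Q₁ = 35.4 − 4.8 = 30.6000
Bowley skewness = 15.8000 / 30.6000 ≈ 0.516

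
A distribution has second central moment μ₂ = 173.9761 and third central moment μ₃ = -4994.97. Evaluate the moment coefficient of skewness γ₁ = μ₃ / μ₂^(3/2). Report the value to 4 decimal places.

σ = √μ₂ = √173.9761 = 13.19000
σ³ = μ₂^(3/2) = 2294.74476
γ₁ = μ₃/σ³ = -4994.97 / 2294.74476 ≈ -2.1767

-2.1767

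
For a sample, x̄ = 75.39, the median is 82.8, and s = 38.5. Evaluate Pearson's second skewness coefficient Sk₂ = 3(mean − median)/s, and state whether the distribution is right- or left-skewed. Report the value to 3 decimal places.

Sk₂ = 3(75.39 − 82.8) / 38.5 = 3 × -7.4100 / 38.5
    = -22.2300 / 38.5 ≈ -0.577
Sk₂ < 0 ⇒ mean < median ⇒ left-skewed (negative skew).

-0.577, left-skewed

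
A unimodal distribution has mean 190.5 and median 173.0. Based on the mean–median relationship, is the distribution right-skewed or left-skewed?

mean − median = 190.5 − 173.0 = 17.5
mean > median ⇒ the longer tail is on the right ⇒ right-skewed (positively skewed).

right-skewed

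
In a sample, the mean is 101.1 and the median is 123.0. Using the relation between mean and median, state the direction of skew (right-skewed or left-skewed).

left-skewed

mean − median = 101.1 − 123.0 = -21.9
mean < median ⇒ the longer tail is on the left ⇒ left-skewed (negatively skewed).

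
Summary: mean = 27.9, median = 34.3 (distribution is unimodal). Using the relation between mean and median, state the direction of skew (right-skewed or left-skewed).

left-skewed

mean − median = 27.9 − 34.3 = -6.4
mean < median ⇒ the longer tail is on the left ⇒ left-skewed (negatively skewed).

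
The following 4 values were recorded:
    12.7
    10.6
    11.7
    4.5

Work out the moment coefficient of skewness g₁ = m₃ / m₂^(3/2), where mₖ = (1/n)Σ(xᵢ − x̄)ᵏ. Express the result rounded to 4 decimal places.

x̄ = (12.7 + 10.6 + 11.7 + 4.5) / 4 = 9.8750
deviations (xᵢ − x̄): 2.8250, 0.7250, 1.8250, -5.3750
Σ(xᵢ − x̄)² = 40.7275 ⇒ m₂ = 40.7275/4 = 10.18187
Σ(xᵢ − x̄)³ = -126.2824 ⇒ m₃ = -126.2824/4 = -31.57059
m₂^(3/2) = 10.18187^(1.5) = 32.48940
g₁ = m₃ / m₂^(3/2) = -31.57059 / 32.48940 ≈ -0.9717

-0.9717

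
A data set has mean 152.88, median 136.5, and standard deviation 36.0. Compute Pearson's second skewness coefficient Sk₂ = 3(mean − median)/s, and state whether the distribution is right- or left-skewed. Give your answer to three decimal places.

1.365, right-skewed

Sk₂ = 3(152.88 − 136.5) / 36.0 = 3 × 16.3800 / 36.0
    = 49.1400 / 36.0 ≈ 1.365
Sk₂ > 0 ⇒ mean > median ⇒ right-skewed (positive skew).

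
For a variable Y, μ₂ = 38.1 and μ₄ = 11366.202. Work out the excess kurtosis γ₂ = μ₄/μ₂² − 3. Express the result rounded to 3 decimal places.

μ₂² = 38.1² = 1451.61000
μ₄/μ₂² = 11366.202 / 1451.61000 = 7.83007
γ₂ = 7.83007 − 3 ≈ 4.830

4.830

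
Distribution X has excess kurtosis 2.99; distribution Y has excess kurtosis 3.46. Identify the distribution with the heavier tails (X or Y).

Y

Higher excess kurtosis ⇒ heavier tails relative to the normal distribution.
2.99 vs 3.46: the larger is 3.46, so Y has heavier tails.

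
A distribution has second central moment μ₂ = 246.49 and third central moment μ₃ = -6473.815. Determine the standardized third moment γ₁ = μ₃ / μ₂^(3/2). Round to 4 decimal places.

-1.6729

σ = √μ₂ = √246.49 = 15.70000
σ³ = μ₂^(3/2) = 3869.89300
γ₁ = μ₃/σ³ = -6473.815 / 3869.89300 ≈ -1.6729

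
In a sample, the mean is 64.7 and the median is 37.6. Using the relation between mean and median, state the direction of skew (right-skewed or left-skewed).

right-skewed

mean − median = 64.7 − 37.6 = 27.1
mean > median ⇒ the longer tail is on the right ⇒ right-skewed (positively skewed).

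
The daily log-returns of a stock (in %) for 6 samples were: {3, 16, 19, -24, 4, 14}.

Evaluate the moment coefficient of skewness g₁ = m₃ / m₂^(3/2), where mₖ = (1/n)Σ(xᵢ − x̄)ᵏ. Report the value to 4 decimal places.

-1.1642

x̄ = (3 + 16 + 19 - 24 + 4 + 14) / 6 = 5.3333
deviations (xᵢ − x̄): -2.3333, 10.6667, 13.6667, -29.3333, -1.3333, 8.6667
Σ(xᵢ − x̄)² = 1243.3333 ⇒ m₂ = 1243.3333/6 = 207.22222
Σ(xᵢ − x̄)³ = -20837.5556 ⇒ m₃ = -20837.5556/6 = -3472.92593
m₂^(3/2) = 207.22222^(1.5) = 2983.00849
g₁ = m₃ / m₂^(3/2) = -3472.92593 / 2983.00849 ≈ -1.1642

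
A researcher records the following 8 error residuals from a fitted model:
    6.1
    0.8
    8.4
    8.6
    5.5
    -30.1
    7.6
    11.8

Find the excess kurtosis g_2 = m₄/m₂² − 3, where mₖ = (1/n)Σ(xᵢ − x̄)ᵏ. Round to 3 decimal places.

2.534

x̄ = 2.3375
Σ(xᵢ − x̄)² = 1271.9188 ⇒ m₂ = 158.98984
Σ(xᵢ − x̄)⁴ = 1119085.9158 ⇒ m₄ = 139885.73948
m₂² = 25277.77042
g_2 = m₄/m₂² − 3 = 5.53394 − 3 ≈ 2.534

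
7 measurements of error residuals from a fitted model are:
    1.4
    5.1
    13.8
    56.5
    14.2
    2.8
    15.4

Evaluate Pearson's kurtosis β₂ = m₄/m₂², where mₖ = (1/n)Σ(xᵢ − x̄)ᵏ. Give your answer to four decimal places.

4.3429

x̄ = 15.6000
Σ(xᵢ − x̄)² = 2153.7800 ⇒ m₂ = 307.68286
Σ(xᵢ − x̄)⁴ = 2877964.9346 ⇒ m₄ = 411137.84780
m₂² = 94668.74058
β₂ = m₄/m₂² = 411137.84780 / 94668.74058 ≈ 4.3429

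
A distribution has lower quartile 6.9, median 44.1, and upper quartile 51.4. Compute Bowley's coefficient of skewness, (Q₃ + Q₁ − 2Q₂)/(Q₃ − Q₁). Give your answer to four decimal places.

-0.6719

numerator: Q₃ + Q₁ − 2Q₂ = 51.4 + 6.9 − 2×44.1 = -29.9000
denominator: Q₃ − Q₁ = 51.4 − 6.9 = 44.5000
Bowley skewness = -29.9000 / 44.5000 ≈ -0.6719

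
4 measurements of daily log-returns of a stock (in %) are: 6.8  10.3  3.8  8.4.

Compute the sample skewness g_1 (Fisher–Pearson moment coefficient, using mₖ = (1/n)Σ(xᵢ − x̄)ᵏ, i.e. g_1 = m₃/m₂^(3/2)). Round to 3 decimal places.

-0.303

x̄ = (6.8 + 10.3 + 3.8 + 8.4) / 4 = 7.3250
deviations (xᵢ − x̄): -0.5250, 2.9750, -3.5250, 1.0750
Σ(xᵢ − x̄)² = 22.7075 ⇒ m₂ = 22.7075/4 = 5.67688
Σ(xᵢ − x̄)³ = -16.3721 ⇒ m₃ = -16.3721/4 = -4.09303
m₂^(3/2) = 5.67688^(1.5) = 13.52583
g_1 = m₃ / m₂^(3/2) = -4.09303 / 13.52583 ≈ -0.303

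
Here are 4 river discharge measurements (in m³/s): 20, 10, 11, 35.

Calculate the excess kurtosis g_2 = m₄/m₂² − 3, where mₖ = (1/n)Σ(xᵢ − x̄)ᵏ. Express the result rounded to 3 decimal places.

-1.114

x̄ = 19.0000
Σ(xᵢ − x̄)² = 402.0000 ⇒ m₂ = 100.50000
Σ(xᵢ − x̄)⁴ = 76194.0000 ⇒ m₄ = 19048.50000
m₂² = 10100.25000
g_2 = m₄/m₂² − 3 = 1.88594 − 3 ≈ -1.114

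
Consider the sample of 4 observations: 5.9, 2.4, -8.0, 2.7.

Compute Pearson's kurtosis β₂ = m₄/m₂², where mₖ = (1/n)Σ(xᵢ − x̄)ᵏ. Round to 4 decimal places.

x̄ = 0.7500
Σ(xᵢ − x̄)² = 109.6100 ⇒ m₂ = 27.40250
Σ(xᵢ − x̄)⁴ = 6587.1304 ⇒ m₄ = 1646.78261
m₂² = 750.89701
β₂ = m₄/m₂² = 1646.78261 / 750.89701 ≈ 2.1931

2.1931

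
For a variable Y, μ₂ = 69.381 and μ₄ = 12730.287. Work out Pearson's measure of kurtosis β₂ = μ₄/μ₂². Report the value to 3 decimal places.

2.645

μ₂² = 69.381² = 4813.72316
μ₄/μ₂² = 12730.287 / 4813.72316 = 2.64458
β₂ ≈ 2.645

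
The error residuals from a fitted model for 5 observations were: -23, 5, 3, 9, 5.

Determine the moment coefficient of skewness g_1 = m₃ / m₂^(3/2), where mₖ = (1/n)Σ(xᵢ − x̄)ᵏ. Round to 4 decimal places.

-1.3910

x̄ = (-23 + 5 + 3 + 9 + 5) / 5 = -0.2000
deviations (xᵢ − x̄): -22.8000, 5.2000, 3.2000, 9.2000, 5.2000
Σ(xᵢ − x̄)² = 668.8000 ⇒ m₂ = 668.8000/5 = 133.76000
Σ(xᵢ − x̄)³ = -10759.6800 ⇒ m₃ = -10759.6800/5 = -2151.93600
m₂^(3/2) = 133.76000^(1.5) = 1546.99671
g_1 = m₃ / m₂^(3/2) = -2151.93600 / 1546.99671 ≈ -1.3910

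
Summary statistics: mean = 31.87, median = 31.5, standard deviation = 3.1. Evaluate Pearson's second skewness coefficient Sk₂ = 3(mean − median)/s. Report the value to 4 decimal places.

Sk₂ = 3(31.87 − 31.5) / 3.1 = 3 × 0.3700 / 3.1
    = 1.1100 / 3.1 ≈ 0.3581

0.3581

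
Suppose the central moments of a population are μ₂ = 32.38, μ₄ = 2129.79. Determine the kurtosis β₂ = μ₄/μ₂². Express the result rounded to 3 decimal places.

2.031

μ₂² = 32.38² = 1048.46440
μ₄/μ₂² = 2129.79 / 1048.46440 = 2.03134
β₂ ≈ 2.031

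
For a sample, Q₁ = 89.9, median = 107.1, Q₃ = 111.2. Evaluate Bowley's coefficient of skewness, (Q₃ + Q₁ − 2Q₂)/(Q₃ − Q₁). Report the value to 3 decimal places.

-0.615

numerator: Q₃ + Q₁ − 2Q₂ = 111.2 + 89.9 − 2×107.1 = -13.1000
denominator: Q₃ − Q₁ = 111.2 − 89.9 = 21.3000
Bowley skewness = -13.1000 / 21.3000 ≈ -0.615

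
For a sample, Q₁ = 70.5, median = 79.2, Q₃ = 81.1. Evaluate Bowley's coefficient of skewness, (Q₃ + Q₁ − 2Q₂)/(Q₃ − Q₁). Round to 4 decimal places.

-0.6415

numerator: Q₃ + Q₁ − 2Q₂ = 81.1 + 70.5 − 2×79.2 = -6.8000
denominator: Q₃ − Q₁ = 81.1 − 70.5 = 10.6000
Bowley skewness = -6.8000 / 10.6000 ≈ -0.6415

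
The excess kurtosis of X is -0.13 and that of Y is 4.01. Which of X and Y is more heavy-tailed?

Y

Higher excess kurtosis ⇒ heavier tails relative to the normal distribution.
-0.13 vs 4.01: the larger is 4.01, so Y has heavier tails. (Y is leptokurtic — heavier-than-normal tails; the other is platykurtic.)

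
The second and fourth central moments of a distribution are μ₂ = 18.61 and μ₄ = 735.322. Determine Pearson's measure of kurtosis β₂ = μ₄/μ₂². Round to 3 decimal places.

μ₂² = 18.61² = 346.33210
μ₄/μ₂² = 735.322 / 346.33210 = 2.12317
β₂ ≈ 2.123

2.123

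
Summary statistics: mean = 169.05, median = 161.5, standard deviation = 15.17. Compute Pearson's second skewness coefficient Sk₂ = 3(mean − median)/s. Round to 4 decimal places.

1.4931

Sk₂ = 3(169.05 − 161.5) / 15.17 = 3 × 7.5500 / 15.17
    = 22.6500 / 15.17 ≈ 1.4931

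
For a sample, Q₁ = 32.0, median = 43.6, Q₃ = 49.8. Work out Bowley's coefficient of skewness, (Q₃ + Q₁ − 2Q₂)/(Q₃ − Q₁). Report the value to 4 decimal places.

-0.3034

numerator: Q₃ + Q₁ − 2Q₂ = 49.8 + 32.0 − 2×43.6 = -5.4000
denominator: Q₃ − Q₁ = 49.8 − 32.0 = 17.8000
Bowley skewness = -5.4000 / 17.8000 ≈ -0.3034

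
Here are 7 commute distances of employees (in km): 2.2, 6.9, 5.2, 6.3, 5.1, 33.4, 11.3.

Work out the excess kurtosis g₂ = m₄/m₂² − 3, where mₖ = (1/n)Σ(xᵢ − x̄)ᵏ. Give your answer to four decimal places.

1.5689

x̄ = 10.0571
Σ(xᵢ − x̄)² = 680.4171 ⇒ m₂ = 97.20245
Σ(xᵢ − x̄)⁴ = 302176.5957 ⇒ m₄ = 43168.08510
m₂² = 9448.31609
g₂ = m₄/m₂² − 3 = 4.56887 − 3 ≈ 1.5689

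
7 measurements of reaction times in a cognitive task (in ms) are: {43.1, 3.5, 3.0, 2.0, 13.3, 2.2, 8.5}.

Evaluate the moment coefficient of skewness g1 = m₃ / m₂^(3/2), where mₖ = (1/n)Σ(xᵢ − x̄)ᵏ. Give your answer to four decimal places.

x̄ = (43.1 + 3.5 + 3.0 + 2.0 + 13.3 + 2.2 + 8.5) / 7 = 10.8000
deviations (xᵢ − x̄): 32.3000, -7.3000, -7.8000, -8.8000, 2.5000, -8.6000, -2.3000
Σ(xᵢ − x̄)² = 1320.3600 ⇒ m₂ = 1320.3600/7 = 188.62286
Σ(xᵢ − x̄)³ = 31520.6280 ⇒ m₃ = 31520.6280/7 = 4502.94686
m₂^(3/2) = 188.62286^(1.5) = 2590.54701
g1 = m₃ / m₂^(3/2) = 4502.94686 / 2590.54701 ≈ 1.7382

1.7382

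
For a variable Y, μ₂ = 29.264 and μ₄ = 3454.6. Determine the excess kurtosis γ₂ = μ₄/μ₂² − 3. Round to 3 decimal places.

μ₂² = 29.264² = 856.38170
μ₄/μ₂² = 3454.6 / 856.38170 = 4.03395
γ₂ = 4.03395 − 3 ≈ 1.034

1.034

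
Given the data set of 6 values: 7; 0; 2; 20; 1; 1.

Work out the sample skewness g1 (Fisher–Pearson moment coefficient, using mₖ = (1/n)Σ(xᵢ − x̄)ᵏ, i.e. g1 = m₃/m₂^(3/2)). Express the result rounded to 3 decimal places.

1.430

x̄ = (7 + 0 + 2 + 20 + 1 + 1) / 6 = 5.1667
deviations (xᵢ − x̄): 1.8333, -5.1667, -3.1667, 14.8333, -4.1667, -4.1667
Σ(xᵢ − x̄)² = 294.8333 ⇒ m₂ = 294.8333/6 = 49.13889
Σ(xᵢ − x̄)³ = 2955.5556 ⇒ m₃ = 2955.5556/6 = 492.59259
m₂^(3/2) = 49.13889^(1.5) = 344.45937
g1 = m₃ / m₂^(3/2) = 492.59259 / 344.45937 ≈ 1.430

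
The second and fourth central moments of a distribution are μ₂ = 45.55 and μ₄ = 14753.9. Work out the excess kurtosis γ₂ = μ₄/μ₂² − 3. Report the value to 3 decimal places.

4.111

μ₂² = 45.55² = 2074.80250
μ₄/μ₂² = 14753.9 / 2074.80250 = 7.11099
γ₂ = 7.11099 − 3 ≈ 4.111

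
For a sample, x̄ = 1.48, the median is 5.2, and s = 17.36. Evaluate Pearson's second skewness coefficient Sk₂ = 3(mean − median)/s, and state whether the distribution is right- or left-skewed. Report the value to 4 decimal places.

-0.6429, left-skewed

Sk₂ = 3(1.48 − 5.2) / 17.36 = 3 × -3.7200 / 17.36
    = -11.1600 / 17.36 ≈ -0.6429
Sk₂ < 0 ⇒ mean < median ⇒ left-skewed (negative skew).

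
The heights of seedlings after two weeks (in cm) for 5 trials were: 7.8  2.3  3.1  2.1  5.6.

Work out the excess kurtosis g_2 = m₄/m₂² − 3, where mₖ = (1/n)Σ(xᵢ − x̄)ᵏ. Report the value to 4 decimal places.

-1.2134

x̄ = 4.1800
Σ(xᵢ − x̄)² = 24.1480 ⇒ m₂ = 4.82960
Σ(xᵢ − x̄)⁴ = 208.3614 ⇒ m₄ = 41.67228
m₂² = 23.32504
g_2 = m₄/m₂² − 3 = 1.78659 − 3 ≈ -1.2134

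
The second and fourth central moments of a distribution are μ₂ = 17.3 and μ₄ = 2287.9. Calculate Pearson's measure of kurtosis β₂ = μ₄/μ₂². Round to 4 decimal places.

7.6444

μ₂² = 17.3² = 299.29000
μ₄/μ₂² = 2287.9 / 299.29000 = 7.64443
β₂ ≈ 7.6444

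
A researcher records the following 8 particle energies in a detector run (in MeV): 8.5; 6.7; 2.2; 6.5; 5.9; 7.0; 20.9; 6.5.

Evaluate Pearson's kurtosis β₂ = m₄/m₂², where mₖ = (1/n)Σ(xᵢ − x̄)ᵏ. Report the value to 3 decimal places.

x̄ = 8.0250
Σ(xᵢ − x̄)² = 211.8950 ⇒ m₂ = 26.48687
Σ(xᵢ − x̄)⁴ = 28664.9746 ⇒ m₄ = 3583.12183
m₂² = 701.55455
β₂ = m₄/m₂² = 3583.12183 / 701.55455 ≈ 5.107

5.107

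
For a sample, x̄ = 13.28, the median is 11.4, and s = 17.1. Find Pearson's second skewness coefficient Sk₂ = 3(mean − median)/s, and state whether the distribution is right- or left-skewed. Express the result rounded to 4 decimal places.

0.3298, right-skewed

Sk₂ = 3(13.28 − 11.4) / 17.1 = 3 × 1.8800 / 17.1
    = 5.6400 / 17.1 ≈ 0.3298
Sk₂ > 0 ⇒ mean > median ⇒ right-skewed (positive skew).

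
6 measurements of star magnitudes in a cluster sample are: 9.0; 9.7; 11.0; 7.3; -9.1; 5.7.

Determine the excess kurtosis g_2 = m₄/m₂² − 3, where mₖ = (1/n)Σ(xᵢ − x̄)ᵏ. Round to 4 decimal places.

0.7641

x̄ = 5.6000
Σ(xᵢ − x̄)² = 276.5200 ⇒ m₂ = 46.08667
Σ(xᵢ − x̄)⁴ = 47969.7556 ⇒ m₄ = 7994.95927
m₂² = 2123.98084
g_2 = m₄/m₂² − 3 = 3.76414 − 3 ≈ 0.7641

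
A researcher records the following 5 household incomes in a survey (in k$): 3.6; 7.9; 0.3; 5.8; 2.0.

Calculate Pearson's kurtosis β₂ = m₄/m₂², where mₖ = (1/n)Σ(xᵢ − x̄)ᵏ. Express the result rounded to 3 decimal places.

1.706

x̄ = 3.9200
Σ(xᵢ − x̄)² = 36.2680 ⇒ m₂ = 7.25360
Σ(xᵢ − x̄)⁴ = 448.7356 ⇒ m₄ = 89.74712
m₂² = 52.61471
β₂ = m₄/m₂² = 89.74712 / 52.61471 ≈ 1.706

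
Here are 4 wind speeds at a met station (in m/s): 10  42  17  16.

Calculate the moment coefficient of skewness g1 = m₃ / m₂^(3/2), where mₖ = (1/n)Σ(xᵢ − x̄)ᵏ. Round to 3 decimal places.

x̄ = (10 + 42 + 17 + 16) / 4 = 21.2500
deviations (xᵢ − x̄): -11.2500, 20.7500, -4.2500, -5.2500
Σ(xᵢ − x̄)² = 602.7500 ⇒ m₂ = 602.7500/4 = 150.68750
Σ(xᵢ − x̄)³ = 7288.8750 ⇒ m₃ = 7288.8750/4 = 1822.21875
m₂^(3/2) = 150.68750^(1.5) = 1849.76195
g1 = m₃ / m₂^(3/2) = 1822.21875 / 1849.76195 ≈ 0.985

0.985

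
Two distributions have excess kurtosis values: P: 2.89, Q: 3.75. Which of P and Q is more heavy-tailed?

Q

Higher excess kurtosis ⇒ heavier tails relative to the normal distribution.
2.89 vs 3.75: the larger is 3.75, so Q has heavier tails.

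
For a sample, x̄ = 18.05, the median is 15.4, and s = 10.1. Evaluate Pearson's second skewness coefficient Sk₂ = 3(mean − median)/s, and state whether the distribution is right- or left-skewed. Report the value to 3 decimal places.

Sk₂ = 3(18.05 − 15.4) / 10.1 = 3 × 2.6500 / 10.1
    = 7.9500 / 10.1 ≈ 0.787
Sk₂ > 0 ⇒ mean > median ⇒ right-skewed (positive skew).

0.787, right-skewed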